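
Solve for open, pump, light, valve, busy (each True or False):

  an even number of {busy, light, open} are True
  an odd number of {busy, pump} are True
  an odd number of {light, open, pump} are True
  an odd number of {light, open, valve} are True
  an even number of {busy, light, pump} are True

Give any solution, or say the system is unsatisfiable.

open = False, pump = False, light = True, valve = False, busy = True

{busy, light, open}: 2 true → even ✓
{busy, pump}: 1 true → odd ✓
{light, open, pump}: 1 true → odd ✓
{light, open, valve}: 1 true → odd ✓
{busy, light, pump}: 2 true → even ✓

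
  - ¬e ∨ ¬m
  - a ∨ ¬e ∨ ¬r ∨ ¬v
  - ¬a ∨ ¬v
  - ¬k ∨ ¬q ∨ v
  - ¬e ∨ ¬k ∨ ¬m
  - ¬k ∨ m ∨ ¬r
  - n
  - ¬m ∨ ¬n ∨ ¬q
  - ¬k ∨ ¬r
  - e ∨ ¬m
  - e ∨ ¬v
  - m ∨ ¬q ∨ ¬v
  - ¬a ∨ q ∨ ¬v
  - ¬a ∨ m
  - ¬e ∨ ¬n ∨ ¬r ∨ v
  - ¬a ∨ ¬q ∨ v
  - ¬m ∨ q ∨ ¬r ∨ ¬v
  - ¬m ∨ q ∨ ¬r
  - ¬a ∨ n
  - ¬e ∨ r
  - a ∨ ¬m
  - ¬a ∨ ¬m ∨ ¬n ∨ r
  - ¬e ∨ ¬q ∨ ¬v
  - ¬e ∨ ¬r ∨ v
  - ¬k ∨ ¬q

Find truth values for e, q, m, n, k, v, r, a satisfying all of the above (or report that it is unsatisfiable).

e = False, q = False, m = False, n = True, k = False, v = False, r = True, a = False

Unit clause (n) forces n = True.
Try e = True:
  (¬e ∨ ¬m) forces m = False.
  (¬a ∨ m) forces a = False.
  (¬e ∨ r) forces r = True.
  (a ∨ ¬e ∨ ¬r ∨ ¬v) forces v = False.
  clause (¬e ∨ ¬n ∨ ¬r ∨ v) is falsified — backtrack.
So e = False.
  then (e ∨ ¬m) forces m = False.
  then (e ∨ ¬v) forces v = False.
  then (¬a ∨ m) forces a = False.
Set q = False.
Set k = False.
Set r = True.
All clauses satisfied.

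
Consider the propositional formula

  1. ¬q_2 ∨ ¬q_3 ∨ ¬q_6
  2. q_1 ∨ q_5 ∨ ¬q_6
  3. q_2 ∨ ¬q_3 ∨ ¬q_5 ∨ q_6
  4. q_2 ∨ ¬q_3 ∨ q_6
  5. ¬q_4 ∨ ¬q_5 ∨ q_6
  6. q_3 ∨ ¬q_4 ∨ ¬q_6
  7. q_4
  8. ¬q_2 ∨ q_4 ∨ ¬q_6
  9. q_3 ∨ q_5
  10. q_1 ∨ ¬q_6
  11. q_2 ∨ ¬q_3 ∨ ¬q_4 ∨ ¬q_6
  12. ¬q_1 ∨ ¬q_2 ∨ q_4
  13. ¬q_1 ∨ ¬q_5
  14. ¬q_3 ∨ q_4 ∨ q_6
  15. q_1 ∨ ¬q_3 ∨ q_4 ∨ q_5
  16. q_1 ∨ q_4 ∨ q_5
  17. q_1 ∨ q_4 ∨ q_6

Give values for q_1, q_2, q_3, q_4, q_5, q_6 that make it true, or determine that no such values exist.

Unit clause (q_4) forces q_4 = True.
Set q_1 = False.
  then (q_1 ∨ ¬q_6) forces q_6 = False.
  then (¬q_4 ∨ ¬q_5 ∨ q_6) forces q_5 = False.
  then (q_3 ∨ q_5) forces q_3 = True.
  then (q_2 ∨ ¬q_3 ∨ q_6) forces q_2 = True.
All clauses satisfied.

q_1 = False, q_2 = True, q_3 = True, q_4 = True, q_5 = False, q_6 = False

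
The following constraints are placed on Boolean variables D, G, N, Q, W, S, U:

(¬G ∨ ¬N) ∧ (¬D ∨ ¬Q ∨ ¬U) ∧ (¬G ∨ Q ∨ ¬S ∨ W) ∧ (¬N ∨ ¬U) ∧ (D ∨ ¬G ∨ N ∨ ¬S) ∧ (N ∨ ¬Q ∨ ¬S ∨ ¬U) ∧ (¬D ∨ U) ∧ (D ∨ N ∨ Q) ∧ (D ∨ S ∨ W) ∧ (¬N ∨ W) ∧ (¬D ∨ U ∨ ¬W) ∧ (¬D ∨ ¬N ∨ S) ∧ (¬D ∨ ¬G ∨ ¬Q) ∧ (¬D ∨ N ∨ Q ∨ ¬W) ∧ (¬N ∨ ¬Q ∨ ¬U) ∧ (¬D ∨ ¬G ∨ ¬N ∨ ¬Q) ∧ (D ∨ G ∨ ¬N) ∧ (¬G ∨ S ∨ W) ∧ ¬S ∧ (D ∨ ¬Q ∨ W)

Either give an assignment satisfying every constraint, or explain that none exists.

Unit clause (¬S) forces S = False.
Set D = True.
  then (¬D ∨ U) forces U = True.
  then (¬D ∨ ¬N ∨ S) forces N = False.
  then (¬D ∨ ¬Q ∨ ¬U) forces Q = False.
  then (¬D ∨ N ∨ Q ∨ ¬W) forces W = False.
  then (¬G ∨ S ∨ W) forces G = False.
All clauses satisfied.

D = True; G = False; N = False; Q = False; W = False; S = False; U = True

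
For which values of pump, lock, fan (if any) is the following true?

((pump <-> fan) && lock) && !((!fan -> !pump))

Unsatisfiable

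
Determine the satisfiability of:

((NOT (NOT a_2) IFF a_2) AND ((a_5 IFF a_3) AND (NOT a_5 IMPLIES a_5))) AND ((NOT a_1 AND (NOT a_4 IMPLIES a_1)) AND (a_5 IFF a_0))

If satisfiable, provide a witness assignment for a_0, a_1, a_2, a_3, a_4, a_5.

a_0=T, a_1=F, a_2=F, a_3=T, a_4=T, a_5=T

  (NOT (NOT a_2) IFF a_2) AND ((a_5 IFF a_3) AND (NOT a_5 IMPLIES a_5)) = True
    NOT (NOT a_2) IFF a_2 = True
      NOT (NOT a_2) = False
        NOT a_2 = True
    (a_5 IFF a_3) AND (NOT a_5 IMPLIES a_5) = True
      a_5 IFF a_3 = True
      NOT a_5 IMPLIES a_5 = True
        NOT a_5 = False
  (NOT a_1 AND (NOT a_4 IMPLIES a_1)) AND (a_5 IFF a_0) = True
    NOT a_1 AND (NOT a_4 IMPLIES a_1) = True
      NOT a_1 = True
      NOT a_4 IMPLIES a_1 = True
        NOT a_4 = False
    a_5 IFF a_0 = True
Both conjuncts True, so the formula holds.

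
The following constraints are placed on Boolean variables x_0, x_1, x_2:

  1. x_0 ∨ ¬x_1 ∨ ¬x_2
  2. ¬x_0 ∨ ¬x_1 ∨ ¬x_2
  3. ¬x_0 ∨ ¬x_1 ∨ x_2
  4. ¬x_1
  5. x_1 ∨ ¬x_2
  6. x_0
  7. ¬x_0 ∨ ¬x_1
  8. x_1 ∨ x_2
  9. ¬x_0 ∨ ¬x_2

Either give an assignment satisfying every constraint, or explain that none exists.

Case x_1 = True:
  Clause (¬x_1) is falsified — contradiction.
Case x_1 = False:
  (x_1 ∨ ¬x_2) forces x_2 = False.
  Clause (x_1 ∨ x_2) is falsified — contradiction.
Both cases fail, so the formula is unsatisfiable.

Unsatisfiable — no assignment works.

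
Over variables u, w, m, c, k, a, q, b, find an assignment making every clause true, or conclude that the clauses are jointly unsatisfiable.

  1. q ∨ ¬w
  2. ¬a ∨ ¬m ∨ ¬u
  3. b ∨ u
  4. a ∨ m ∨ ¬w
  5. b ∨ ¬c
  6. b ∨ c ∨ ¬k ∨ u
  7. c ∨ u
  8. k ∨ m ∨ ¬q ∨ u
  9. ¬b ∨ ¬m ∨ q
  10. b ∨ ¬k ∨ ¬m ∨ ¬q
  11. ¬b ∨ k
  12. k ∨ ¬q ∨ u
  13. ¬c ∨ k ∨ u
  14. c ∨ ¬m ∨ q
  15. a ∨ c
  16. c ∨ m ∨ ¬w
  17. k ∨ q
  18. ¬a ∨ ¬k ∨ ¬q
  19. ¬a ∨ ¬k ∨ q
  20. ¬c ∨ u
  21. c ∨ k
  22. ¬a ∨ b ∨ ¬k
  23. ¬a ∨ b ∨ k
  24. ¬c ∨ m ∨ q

Try u = False:
  (b ∨ u) forces b = True.
  (c ∨ u) forces c = True.
  clause (¬c ∨ u) is falsified — backtrack.
So u = True.
Set w = False.
Set m = False.
Try c = False:
  (a ∨ c) forces a = True.
  (c ∨ k) forces k = True.
  (¬a ∨ ¬k ∨ ¬q) forces q = False.
  clause (¬a ∨ ¬k ∨ q) is falsified — backtrack.
So c = True.
  then (b ∨ ¬c) forces b = True.
  then (¬b ∨ k) forces k = True.
  then (¬c ∨ m ∨ q) forces q = True.
  then (¬a ∨ ¬k ∨ ¬q) forces a = False.
All clauses satisfied.

u = True; w = False; m = False; c = True; k = True; a = False; q = True; b = True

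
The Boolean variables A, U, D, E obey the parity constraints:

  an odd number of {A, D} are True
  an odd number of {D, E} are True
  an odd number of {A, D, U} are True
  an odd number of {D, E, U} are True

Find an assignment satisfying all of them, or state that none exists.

A=T, U=F, D=F, E=T

{A, D}: 1 true → odd ✓
{D, E}: 1 true → odd ✓
{A, D, U}: 1 true → odd ✓
{D, E, U}: 1 true → odd ✓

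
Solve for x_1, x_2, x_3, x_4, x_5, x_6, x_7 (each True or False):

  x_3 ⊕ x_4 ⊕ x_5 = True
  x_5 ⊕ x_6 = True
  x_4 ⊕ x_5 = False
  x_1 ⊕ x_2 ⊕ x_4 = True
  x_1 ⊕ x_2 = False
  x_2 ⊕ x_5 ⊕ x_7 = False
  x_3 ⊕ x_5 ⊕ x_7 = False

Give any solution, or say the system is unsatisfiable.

x_1=T, x_2=T, x_3=T, x_4=T, x_5=T, x_6=F, x_7=F

x_3 ⊕ x_4 ⊕ x_5 = T ⊕ T ⊕ T = True ✓
x_5 ⊕ x_6 = T ⊕ F = True ✓
x_4 ⊕ x_5 = T ⊕ T = False ✓
x_1 ⊕ x_2 ⊕ x_4 = T ⊕ T ⊕ T = True ✓
x_1 ⊕ x_2 = T ⊕ T = False ✓
x_2 ⊕ x_5 ⊕ x_7 = T ⊕ T ⊕ F = False ✓
x_3 ⊕ x_5 ⊕ x_7 = T ⊕ T ⊕ F = False ✓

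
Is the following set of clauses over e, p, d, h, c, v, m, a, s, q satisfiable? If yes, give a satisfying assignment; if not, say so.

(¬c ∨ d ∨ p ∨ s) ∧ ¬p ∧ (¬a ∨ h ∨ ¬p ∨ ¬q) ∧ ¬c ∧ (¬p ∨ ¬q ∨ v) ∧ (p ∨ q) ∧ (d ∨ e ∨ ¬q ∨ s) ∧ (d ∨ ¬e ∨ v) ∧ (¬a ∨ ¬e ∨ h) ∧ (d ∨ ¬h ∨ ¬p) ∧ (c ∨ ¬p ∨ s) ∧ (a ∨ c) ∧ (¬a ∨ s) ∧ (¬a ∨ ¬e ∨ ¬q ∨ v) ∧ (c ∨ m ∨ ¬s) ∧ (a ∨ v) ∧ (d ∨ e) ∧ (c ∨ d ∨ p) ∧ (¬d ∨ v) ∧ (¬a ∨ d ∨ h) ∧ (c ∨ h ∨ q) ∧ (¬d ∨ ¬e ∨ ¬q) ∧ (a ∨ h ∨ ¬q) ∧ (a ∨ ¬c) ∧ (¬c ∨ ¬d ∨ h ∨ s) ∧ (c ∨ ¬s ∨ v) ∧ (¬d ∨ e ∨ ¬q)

Case p = True:
  Clause (¬p) is falsified — contradiction.
Case p = False:
  (¬c) forces c = False.
  (p ∨ q) forces q = True.
  (a ∨ c) forces a = True.
  (¬a ∨ s) forces s = True.
  (c ∨ m ∨ ¬s) forces m = True.
  (c ∨ d ∨ p) forces d = True.
  (¬d ∨ v) forces v = True.
  (¬d ∨ ¬e ∨ ¬q) forces e = False.
  Clause (¬d ∨ e ∨ ¬q) is falsified — contradiction.
Both cases fail, so the formula is unsatisfiable.

The formula is unsatisfiable.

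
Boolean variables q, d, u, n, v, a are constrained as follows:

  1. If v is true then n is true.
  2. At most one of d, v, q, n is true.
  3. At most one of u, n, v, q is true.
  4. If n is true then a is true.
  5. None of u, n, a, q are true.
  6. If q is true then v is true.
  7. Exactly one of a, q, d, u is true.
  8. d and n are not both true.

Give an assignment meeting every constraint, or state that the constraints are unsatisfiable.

q: False, d: True, u: False, n: False, v: False, a: False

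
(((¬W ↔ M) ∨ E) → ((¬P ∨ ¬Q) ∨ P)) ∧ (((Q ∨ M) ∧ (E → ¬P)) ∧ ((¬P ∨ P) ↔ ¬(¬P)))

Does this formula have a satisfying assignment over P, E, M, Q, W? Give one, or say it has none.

P = True; E = False; M = True; Q = True; W = False

  ((¬W ↔ M) ∨ E) → ((¬P ∨ ¬Q) ∨ P) = True
    (¬W ↔ M) ∨ E = True
      ¬W ↔ M = True
        ¬W = True
    (¬P ∨ ¬Q) ∨ P = True
      ¬P ∨ ¬Q = False
        ¬P = False
        ¬Q = False
  ((Q ∨ M) ∧ (E → ¬P)) ∧ ((¬P ∨ P) ↔ ¬(¬P)) = True
    (Q ∨ M) ∧ (E → ¬P) = True
      Q ∨ M = True
      E → ¬P = True
        ¬P = False
    (¬P ∨ P) ↔ ¬(¬P) = True
      ¬P ∨ P = True
        ¬P = False
      ¬(¬P) = True
        ¬P = False
Both conjuncts True, so the formula holds.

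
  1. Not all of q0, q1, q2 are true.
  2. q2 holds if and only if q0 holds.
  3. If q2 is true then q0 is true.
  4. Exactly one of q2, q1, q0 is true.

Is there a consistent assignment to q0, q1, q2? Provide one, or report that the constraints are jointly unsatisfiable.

q0=F, q1=T, q2=F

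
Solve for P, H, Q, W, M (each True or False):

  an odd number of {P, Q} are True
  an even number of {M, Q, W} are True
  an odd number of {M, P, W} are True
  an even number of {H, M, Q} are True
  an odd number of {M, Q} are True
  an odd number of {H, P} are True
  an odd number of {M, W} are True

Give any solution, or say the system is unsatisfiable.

P=F; H=T; Q=T; W=T; M=F

{P, Q}: 1 true → odd ✓
{M, Q, W}: 2 true → even ✓
{M, P, W}: 1 true → odd ✓
{H, M, Q}: 2 true → even ✓
{M, Q}: 1 true → odd ✓
{H, P}: 1 true → odd ✓
{M, W}: 1 true → odd ✓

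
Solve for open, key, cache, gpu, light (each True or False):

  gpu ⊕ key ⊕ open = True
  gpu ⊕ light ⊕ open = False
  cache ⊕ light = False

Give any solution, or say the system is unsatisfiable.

open = True, key = True, cache = False, gpu = True, light = False

gpu ⊕ key ⊕ open = T ⊕ T ⊕ T = True ✓
gpu ⊕ light ⊕ open = T ⊕ F ⊕ T = False ✓
cache ⊕ light = F ⊕ F = False ✓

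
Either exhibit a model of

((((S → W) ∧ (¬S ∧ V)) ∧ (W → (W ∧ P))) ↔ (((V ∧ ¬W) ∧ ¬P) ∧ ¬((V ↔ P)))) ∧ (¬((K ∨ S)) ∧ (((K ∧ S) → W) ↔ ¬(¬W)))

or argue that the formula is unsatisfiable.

P: True, S: False, V: False, W: True, K: False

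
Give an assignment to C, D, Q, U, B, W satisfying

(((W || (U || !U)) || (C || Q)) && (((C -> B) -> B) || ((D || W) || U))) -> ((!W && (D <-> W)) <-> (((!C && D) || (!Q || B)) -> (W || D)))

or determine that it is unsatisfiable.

C=F, D=F, Q=T, U=T, B=F, W=F

  (((W || (U || !U)) || (C || Q)) && (((C -> B) -> B) || ((D || W) || U))) -> ((!W && (D <-> W)) <-> (((!C && D) || (!Q || B)) -> (W || D))) = True
    ((W || (U || !U)) || (C || Q)) && (((C -> B) -> B) || ((D || W) || U)) = True
      (W || (U || !U)) || (C || Q) = True
        W || (U || !U) = True
          U || !U = True
            !U = False
        C || Q = True
      ((C -> B) -> B) || ((D || W) || U) = True
        (C -> B) -> B = False
          C -> B = True
        (D || W) || U = True
          D || W = False
    (!W && (D <-> W)) <-> (((!C && D) || (!Q || B)) -> (W || D)) = True
      !W && (D <-> W) = True
        !W = True
        D <-> W = True
      ((!C && D) || (!Q || B)) -> (W || D) = True
        (!C && D) || (!Q || B) = False
          !C && D = False
            !C = True
          !Q || B = False
            !Q = False
        W || D = False
The formula evaluates to True.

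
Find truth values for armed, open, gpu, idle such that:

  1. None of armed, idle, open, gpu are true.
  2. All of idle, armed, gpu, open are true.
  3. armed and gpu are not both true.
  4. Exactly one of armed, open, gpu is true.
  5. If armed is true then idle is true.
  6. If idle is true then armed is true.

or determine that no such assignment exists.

Unsatisfiable — no assignment works.

Case armed = True:
  Constraint (1) is violated (armed=T) — contradiction.
Case armed = False:
  Constraint (2) is violated (armed=F) — contradiction.
Both cases fail — unsatisfiable.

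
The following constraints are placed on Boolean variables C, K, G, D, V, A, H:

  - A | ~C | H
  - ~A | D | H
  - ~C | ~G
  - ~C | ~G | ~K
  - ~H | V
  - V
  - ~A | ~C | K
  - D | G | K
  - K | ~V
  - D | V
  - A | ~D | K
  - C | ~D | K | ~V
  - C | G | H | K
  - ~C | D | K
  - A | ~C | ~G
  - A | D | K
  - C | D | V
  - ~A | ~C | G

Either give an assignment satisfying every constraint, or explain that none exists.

C = False, K = True, G = False, D = True, V = True, A = False, H = True

Unit clause (V) forces V = True.
In (K | ~V) only K is left, so K = True.
Set C = False.
Set G = False.
Set D = True.
Set A = False.
Set H = True.
All clauses satisfied.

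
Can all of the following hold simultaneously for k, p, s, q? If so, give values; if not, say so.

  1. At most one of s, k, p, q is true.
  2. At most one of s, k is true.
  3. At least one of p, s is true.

k=F, p=F, s=T, q=F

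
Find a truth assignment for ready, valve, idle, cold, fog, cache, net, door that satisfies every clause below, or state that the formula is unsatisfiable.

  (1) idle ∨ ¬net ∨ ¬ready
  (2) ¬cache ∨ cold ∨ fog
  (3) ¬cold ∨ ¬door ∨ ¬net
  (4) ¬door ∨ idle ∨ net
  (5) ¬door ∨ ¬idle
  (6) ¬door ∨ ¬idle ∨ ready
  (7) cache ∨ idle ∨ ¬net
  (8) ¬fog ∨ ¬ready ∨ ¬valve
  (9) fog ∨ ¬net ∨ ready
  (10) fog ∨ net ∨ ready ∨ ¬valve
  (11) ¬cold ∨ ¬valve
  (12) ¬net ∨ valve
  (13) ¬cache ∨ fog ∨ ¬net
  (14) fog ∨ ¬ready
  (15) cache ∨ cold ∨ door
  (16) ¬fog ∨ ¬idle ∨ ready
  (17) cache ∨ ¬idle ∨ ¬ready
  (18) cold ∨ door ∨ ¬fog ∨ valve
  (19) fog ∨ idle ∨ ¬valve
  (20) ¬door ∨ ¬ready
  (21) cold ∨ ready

ready=F, valve=F, idle=F, cold=T, fog=T, cache=T, net=F, door=F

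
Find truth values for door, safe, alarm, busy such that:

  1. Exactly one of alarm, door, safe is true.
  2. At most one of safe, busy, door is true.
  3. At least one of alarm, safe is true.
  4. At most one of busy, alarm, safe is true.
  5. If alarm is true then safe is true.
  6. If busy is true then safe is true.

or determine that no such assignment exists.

door = False, safe = True, alarm = False, busy = False

  (1) {alarm, door, safe}: 1 true — exactly one ✓
  (2) {safe, busy, door}: 1 true — at most one ✓
  (3) {alarm, safe}: 1 true — at least one ✓
  (4) {busy, alarm, safe}: 1 true — at most one ✓
  (5) alarm=F ⇒ safe: vacuous ✓
  (6) busy=F ⇒ safe: vacuous ✓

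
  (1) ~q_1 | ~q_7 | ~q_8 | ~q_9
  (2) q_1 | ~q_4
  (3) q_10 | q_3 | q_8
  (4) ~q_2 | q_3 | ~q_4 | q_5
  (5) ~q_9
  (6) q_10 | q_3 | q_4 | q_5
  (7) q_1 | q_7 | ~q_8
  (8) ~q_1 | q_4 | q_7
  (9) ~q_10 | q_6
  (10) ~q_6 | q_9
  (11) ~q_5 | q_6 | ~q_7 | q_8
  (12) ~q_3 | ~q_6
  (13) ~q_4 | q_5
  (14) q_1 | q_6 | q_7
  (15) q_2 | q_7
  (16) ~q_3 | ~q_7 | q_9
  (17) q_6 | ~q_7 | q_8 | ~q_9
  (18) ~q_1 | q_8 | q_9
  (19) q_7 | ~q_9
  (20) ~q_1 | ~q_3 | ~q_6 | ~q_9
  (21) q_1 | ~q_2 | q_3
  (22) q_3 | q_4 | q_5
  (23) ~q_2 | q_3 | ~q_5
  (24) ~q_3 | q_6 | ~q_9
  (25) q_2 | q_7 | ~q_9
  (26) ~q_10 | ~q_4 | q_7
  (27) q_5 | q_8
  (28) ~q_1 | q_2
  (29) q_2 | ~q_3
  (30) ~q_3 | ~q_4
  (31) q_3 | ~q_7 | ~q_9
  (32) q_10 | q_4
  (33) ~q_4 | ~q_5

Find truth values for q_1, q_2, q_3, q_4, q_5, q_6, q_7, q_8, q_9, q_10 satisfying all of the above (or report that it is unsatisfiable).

Case q_9 = True:
  Clause (~q_9) is falsified — contradiction.
Case q_9 = False:
  (~q_6 | q_9) forces q_6 = False.
  (~q_10 | q_6) forces q_10 = False.
  (q_10 | q_4) forces q_4 = True.
  (q_1 | ~q_4) forces q_1 = True.
  (~q_4 | q_5) forces q_5 = True.
  Clause (~q_4 | ~q_5) is falsified — contradiction.
Both cases fail, so the formula is unsatisfiable.

Unsatisfiable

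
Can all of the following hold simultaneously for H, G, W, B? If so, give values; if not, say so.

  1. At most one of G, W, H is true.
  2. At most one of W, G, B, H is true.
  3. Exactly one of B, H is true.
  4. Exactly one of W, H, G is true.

H: True, G: False, W: False, B: False

  (1) {G, W, H}: 1 true — at most one ✓
  (2) {W, G, B, H}: 1 true — at most one ✓
  (3) {B, H}: 1 true — exactly one ✓
  (4) {W, H, G}: 1 true — exactly one ✓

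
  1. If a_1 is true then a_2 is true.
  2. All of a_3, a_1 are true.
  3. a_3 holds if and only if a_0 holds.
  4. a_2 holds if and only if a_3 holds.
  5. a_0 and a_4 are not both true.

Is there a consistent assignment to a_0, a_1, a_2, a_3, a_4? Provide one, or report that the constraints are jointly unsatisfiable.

a_0 = True, a_1 = True, a_2 = True, a_3 = True, a_4 = False

  (1) a_1=T ⇒ a_2: T ✓
  (2) {a_3, a_1}: all 2 true ✓
  (3) a_3=T, a_0=T — same ✓
  (4) a_2=T, a_3=T — same ✓
  (5) a_0=T, a_4=F — not both ✓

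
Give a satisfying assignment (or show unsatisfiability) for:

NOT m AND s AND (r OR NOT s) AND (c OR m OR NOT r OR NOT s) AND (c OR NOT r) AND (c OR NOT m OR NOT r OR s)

c = True, r = True, s = True, m = False

Unit clause (NOT m) forces m = False.
Unit clause (s) forces s = True.
In (r OR NOT s) only r is left, so r = True.
In (c OR m OR NOT r OR NOT s) only c is left, so c = True.
All clauses satisfied.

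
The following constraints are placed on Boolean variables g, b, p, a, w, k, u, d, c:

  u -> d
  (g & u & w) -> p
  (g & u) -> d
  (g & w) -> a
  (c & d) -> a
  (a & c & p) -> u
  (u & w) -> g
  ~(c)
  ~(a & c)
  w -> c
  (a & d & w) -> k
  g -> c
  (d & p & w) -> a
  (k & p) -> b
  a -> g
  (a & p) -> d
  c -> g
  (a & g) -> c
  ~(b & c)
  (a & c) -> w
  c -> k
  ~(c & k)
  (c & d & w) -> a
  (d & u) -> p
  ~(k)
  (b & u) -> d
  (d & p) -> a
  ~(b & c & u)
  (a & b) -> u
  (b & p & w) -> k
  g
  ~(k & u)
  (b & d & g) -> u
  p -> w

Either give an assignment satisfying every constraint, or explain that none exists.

No satisfying assignment exists.

Case g = True:
  (~c) forces c = False.
  Clause (c | ~g) is falsified — contradiction.
Case g = False:
  Clause (g) is falsified — contradiction.
Both cases fail, so the formula is unsatisfiable.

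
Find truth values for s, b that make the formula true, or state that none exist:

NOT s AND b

s: False; b: True

  NOT s = True
Both conjuncts True, so the formula holds.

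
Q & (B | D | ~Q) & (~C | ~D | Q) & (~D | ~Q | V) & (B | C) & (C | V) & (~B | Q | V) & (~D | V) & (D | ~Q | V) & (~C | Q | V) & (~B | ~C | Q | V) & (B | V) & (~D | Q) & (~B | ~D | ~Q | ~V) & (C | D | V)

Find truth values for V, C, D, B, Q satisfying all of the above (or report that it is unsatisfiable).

Unit clause (Q) forces Q = True.
Try V = False:
  (~D | ~Q | V) forces D = False.
  clause (D | ~Q | V) is falsified — backtrack.
So V = True.
Set C = True.
Set D = True.
  then (~B | ~D | ~Q | ~V) forces B = False.
All clauses satisfied.

V=T, C=T, D=T, B=F, Q=T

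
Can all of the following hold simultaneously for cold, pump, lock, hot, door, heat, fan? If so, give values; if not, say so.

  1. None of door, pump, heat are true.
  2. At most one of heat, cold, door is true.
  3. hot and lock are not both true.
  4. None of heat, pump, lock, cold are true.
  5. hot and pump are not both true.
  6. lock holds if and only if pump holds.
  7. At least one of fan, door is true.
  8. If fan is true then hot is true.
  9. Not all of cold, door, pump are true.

cold: False; pump: False; lock: False; hot: True; door: False; heat: False; fan: True

  (1) {door, pump, heat}: 0 true — none ✓
  (2) {heat, cold, door}: 0 true — at most one ✓
  (3) hot=T, lock=F — not both ✓
  (4) {heat, pump, lock, cold}: 0 true — none ✓
  (5) hot=T, pump=F — not both ✓
  (6) lock=F, pump=F — same ✓
  (7) {fan, door}: 1 true — at least one ✓
  (8) fan=T ⇒ hot: T ✓
  (9) {cold, door, pump}: 0/3 true — not all ✓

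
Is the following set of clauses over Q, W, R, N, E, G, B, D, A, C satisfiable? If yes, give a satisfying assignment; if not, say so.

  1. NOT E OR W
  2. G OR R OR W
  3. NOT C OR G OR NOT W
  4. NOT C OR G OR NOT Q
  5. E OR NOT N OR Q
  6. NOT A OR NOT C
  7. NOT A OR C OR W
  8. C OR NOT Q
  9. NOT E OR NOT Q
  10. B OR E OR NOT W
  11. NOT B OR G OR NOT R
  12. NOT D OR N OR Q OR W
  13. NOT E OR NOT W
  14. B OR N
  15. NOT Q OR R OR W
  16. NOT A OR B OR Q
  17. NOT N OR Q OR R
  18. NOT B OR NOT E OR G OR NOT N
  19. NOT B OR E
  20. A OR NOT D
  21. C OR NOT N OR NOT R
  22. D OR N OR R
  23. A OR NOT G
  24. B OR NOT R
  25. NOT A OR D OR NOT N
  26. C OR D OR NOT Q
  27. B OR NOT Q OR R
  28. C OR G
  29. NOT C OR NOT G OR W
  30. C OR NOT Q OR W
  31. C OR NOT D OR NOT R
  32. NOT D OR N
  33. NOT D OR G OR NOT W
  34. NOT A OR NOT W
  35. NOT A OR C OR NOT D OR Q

UNSATISFIABLE

Case B = True:
  (NOT B OR E) forces E = True.
  (NOT E OR W) forces W = True.
  Clause (NOT E OR NOT W) is falsified — contradiction.
Case B = False:
  (B OR N) forces N = True.
  (B OR NOT R) forces R = False.
  (NOT N OR Q OR R) forces Q = True.
  Clause (B OR NOT Q OR R) is falsified — contradiction.
Both cases fail, so the formula is unsatisfiable.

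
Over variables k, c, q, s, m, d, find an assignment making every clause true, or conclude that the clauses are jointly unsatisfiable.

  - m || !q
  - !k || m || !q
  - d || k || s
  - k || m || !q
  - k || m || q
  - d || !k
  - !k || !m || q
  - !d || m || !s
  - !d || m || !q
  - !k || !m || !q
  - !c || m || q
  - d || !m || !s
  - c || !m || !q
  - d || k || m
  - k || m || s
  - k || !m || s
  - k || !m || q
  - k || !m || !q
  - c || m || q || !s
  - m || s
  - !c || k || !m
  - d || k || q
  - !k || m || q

The formula is unsatisfiable.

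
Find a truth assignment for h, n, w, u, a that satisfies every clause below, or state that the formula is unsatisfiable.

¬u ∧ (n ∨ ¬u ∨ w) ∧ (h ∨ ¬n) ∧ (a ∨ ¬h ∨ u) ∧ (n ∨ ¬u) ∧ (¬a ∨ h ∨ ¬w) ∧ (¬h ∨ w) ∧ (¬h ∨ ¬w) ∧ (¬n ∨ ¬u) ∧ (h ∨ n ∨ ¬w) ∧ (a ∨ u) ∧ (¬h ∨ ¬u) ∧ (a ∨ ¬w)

Unit clause (¬u) forces u = False.
In (a ∨ u) only a is left, so a = True.
Try h = True:
  (¬h ∨ w) forces w = True.
  clause (¬h ∨ ¬w) is falsified — backtrack.
So h = False.
  then (h ∨ ¬n) forces n = False.
  then (¬a ∨ h ∨ ¬w) forces w = False.
All clauses satisfied.

h=F, n=F, w=F, u=F, a=T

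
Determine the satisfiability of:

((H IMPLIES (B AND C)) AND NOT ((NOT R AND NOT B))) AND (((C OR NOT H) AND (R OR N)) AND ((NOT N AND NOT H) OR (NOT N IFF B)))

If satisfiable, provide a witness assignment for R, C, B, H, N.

R = True; C = False; B = False; H = False; N = False

  (H IMPLIES (B AND C)) AND NOT ((NOT R AND NOT B)) = True
    H IMPLIES (B AND C) = True
      B AND C = False
    NOT ((NOT R AND NOT B)) = True
      NOT R AND NOT B = False
        NOT R = False
        NOT B = True
  ((C OR NOT H) AND (R OR N)) AND ((NOT N AND NOT H) OR (NOT N IFF B)) = True
    (C OR NOT H) AND (R OR N) = True
      C OR NOT H = True
        NOT H = True
      R OR N = True
    (NOT N AND NOT H) OR (NOT N IFF B) = True
      NOT N AND NOT H = True
        NOT N = True
        NOT H = True
      NOT N IFF B = False
        NOT N = True
Both conjuncts True, so the formula holds.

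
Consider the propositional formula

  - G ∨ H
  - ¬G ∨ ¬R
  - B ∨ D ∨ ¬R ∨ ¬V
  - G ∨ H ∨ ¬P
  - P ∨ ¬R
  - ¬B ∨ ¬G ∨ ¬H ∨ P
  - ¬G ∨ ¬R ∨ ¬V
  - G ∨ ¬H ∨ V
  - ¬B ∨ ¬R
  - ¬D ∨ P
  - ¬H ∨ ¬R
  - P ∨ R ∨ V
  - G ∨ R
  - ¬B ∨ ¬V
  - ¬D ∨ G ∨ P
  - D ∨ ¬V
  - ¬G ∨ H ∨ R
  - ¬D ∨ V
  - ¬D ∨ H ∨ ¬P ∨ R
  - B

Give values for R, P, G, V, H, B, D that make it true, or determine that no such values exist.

Unit clause (B) forces B = True.
In (¬B ∨ ¬R) only ¬R is left, so R = False.
In (G ∨ R) only G is left, so G = True.
In (¬B ∨ ¬V) only ¬V is left, so V = False.
In (¬G ∨ H ∨ R) only H is left, so H = True.
In (¬D ∨ V) only ¬D is left, so D = False.
In (¬B ∨ ¬G ∨ ¬H ∨ P) only P is left, so P = True.
All clauses satisfied.

R = False, P = True, G = True, V = False, H = True, B = True, D = False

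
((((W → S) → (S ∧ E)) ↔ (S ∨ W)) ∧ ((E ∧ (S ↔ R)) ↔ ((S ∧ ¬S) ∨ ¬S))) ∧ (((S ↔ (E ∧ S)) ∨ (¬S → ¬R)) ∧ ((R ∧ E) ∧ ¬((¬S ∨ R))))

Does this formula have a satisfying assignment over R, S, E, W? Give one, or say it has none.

Unsatisfiable

Case R = True: the conjunct ¬((¬S ∨ R)) becomes ¬((¬S ∨ True)) = False.
Case R = False: the conjunct R is False.
Both cases fail — unsatisfiable.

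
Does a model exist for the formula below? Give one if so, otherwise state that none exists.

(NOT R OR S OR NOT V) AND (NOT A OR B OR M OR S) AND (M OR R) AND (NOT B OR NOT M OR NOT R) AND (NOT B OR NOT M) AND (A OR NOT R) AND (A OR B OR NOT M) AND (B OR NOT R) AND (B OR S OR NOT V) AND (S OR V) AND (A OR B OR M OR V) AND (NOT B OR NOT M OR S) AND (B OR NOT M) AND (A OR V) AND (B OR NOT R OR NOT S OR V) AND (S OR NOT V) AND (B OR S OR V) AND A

Unit clause (A) forces A = True.
Set M = False.
  then (M OR R) forces R = True.
  then (B OR NOT R) forces B = True.
Try S = False:
  (NOT R OR S OR NOT V) forces V = False.
  clause (S OR V) is falsified — backtrack.
So S = True.
Set V = True.
All clauses satisfied.

M=F; A=T; B=T; S=T; R=T; V=T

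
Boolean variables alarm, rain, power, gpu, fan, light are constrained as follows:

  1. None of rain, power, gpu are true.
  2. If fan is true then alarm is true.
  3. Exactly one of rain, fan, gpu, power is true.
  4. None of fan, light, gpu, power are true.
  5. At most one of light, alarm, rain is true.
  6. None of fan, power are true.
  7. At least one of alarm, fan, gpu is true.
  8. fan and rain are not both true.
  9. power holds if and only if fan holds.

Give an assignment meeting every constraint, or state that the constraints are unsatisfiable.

UNSATISFIABLE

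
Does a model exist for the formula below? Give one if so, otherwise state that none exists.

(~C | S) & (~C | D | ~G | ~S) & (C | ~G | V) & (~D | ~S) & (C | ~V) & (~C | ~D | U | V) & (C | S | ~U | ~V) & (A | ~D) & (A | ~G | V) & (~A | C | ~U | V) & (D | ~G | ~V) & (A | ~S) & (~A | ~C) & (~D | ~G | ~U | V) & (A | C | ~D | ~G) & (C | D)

A: True, C: False, S: False, V: False, G: False, D: True, U: False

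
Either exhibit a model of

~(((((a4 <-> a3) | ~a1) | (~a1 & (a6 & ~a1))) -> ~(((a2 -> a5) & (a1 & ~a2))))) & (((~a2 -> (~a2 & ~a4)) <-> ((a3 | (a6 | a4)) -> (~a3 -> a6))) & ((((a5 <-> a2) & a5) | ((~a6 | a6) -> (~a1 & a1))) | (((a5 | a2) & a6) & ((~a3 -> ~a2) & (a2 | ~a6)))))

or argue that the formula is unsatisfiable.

No satisfying assignment exists.

Case a2 = True: the conjunct ~(((((a4 <-> a3) | ~a1) | (~a1 & (a6 & ~a1))) -> ~(((a2 -> a5) & (a1 & ~a2))))) becomes ~(((((a4 <-> a3) | ~a1) | (~a1 & (a6 & ~a1))) -> True)) = False.
Case a2 = False: the formula simplifies to ~(((((a4 <-> a3) | ~a1) | (~a1 & (a6 & ~a1))) -> ~a1)) & ((~a4 <-> ((a3 | (a6 | a4)) -> (~a3 -> a6))) & (((~a5 & a5) | ((~a6 | a6) -> (~a1 & a1))) | ((a5 & a6) & ~a6))).
  a1 = True: simplifies to ~(~((a4 <-> a3))) & ((~a4 <-> ((a3 | (a6 | a4)) -> (~a3 -> a6))) & (((~a5 & a5) | ~((~a6 | a6))) | ((a5 & a6) & ~a6))).
    a6 = True: simplifies to ~(~((a4 <-> a3))) & (~a4 & (~a5 & a5)).
      a5 = True: the conjunct ~a5 is False.
      a5 = False: the conjunct a5 is False.
    a6 = False: simplifies to ~(~((a4 <-> a3))) & ((~a4 <-> ((a3 | a4) -> a3)) & (~a5 & a5)).
      a5 = True: the conjunct ~a5 is False.
      a5 = False: the conjunct a5 is False.
  a1 = False: the conjunct ~(((((a4 <-> a3) | ~a1) | (~a1 & (a6 & ~a1))) -> ~a1)) becomes ~((True -> True)) = False.
Both cases fail — unsatisfiable.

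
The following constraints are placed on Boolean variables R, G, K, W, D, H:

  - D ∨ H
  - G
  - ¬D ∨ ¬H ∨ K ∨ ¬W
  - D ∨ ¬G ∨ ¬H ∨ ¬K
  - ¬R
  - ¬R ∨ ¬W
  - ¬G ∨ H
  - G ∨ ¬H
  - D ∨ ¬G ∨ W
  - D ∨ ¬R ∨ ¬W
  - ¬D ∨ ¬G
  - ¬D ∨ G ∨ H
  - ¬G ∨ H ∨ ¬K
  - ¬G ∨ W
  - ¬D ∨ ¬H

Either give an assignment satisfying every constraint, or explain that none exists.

R: False, G: True, K: False, W: True, D: False, H: True

Unit clause (G) forces G = True.
Unit clause (¬R) forces R = False.
In (¬G ∨ H) only H is left, so H = True.
In (¬D ∨ ¬G) only ¬D is left, so D = False.
In (¬G ∨ W) only W is left, so W = True.
In (D ∨ ¬G ∨ ¬H ∨ ¬K) only ¬K is left, so K = False.
All clauses satisfied.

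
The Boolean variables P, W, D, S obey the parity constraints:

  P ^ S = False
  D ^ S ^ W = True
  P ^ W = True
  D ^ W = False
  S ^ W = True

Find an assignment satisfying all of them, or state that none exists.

P: True, W: False, D: False, S: True

P ^ S = T ^ T = False ✓
D ^ S ^ W = F ^ T ^ F = True ✓
P ^ W = T ^ F = True ✓
D ^ W = F ^ F = False ✓
S ^ W = T ^ F = True ✓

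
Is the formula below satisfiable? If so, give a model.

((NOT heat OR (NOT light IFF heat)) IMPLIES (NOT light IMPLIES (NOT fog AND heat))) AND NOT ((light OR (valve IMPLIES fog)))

valve = True, fog = False, light = False, heat = True

  (NOT heat OR (NOT light IFF heat)) IMPLIES (NOT light IMPLIES (NOT fog AND heat)) = True
    NOT heat OR (NOT light IFF heat) = True
      NOT heat = False
      NOT light IFF heat = True
        NOT light = True
    NOT light IMPLIES (NOT fog AND heat) = True
      NOT light = True
      NOT fog AND heat = True
        NOT fog = True
  NOT ((light OR (valve IMPLIES fog))) = True
    light OR (valve IMPLIES fog) = False
      valve IMPLIES fog = False
Both conjuncts True, so the formula holds.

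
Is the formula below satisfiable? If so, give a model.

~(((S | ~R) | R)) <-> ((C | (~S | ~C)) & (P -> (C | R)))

P=T; R=F; C=F; S=F

  ~(((S | ~R) | R)) <-> ((C | (~S | ~C)) & (P -> (C | R))) = True
    ~(((S | ~R) | R)) = False
      (S | ~R) | R = True
        S | ~R = True
          ~R = True
    (C | (~S | ~C)) & (P -> (C | R)) = False
      C | (~S | ~C) = True
        ~S | ~C = True
          ~S = True
          ~C = True
      P -> (C | R) = False
        C | R = False
The formula evaluates to True.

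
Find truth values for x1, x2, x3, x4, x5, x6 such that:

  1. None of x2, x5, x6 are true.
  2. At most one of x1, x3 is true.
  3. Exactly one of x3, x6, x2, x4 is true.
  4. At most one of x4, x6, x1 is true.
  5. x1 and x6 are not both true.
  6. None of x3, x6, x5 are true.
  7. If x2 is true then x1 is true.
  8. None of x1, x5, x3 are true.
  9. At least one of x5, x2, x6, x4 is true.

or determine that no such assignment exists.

x1 = False, x2 = False, x3 = False, x4 = True, x5 = False, x6 = False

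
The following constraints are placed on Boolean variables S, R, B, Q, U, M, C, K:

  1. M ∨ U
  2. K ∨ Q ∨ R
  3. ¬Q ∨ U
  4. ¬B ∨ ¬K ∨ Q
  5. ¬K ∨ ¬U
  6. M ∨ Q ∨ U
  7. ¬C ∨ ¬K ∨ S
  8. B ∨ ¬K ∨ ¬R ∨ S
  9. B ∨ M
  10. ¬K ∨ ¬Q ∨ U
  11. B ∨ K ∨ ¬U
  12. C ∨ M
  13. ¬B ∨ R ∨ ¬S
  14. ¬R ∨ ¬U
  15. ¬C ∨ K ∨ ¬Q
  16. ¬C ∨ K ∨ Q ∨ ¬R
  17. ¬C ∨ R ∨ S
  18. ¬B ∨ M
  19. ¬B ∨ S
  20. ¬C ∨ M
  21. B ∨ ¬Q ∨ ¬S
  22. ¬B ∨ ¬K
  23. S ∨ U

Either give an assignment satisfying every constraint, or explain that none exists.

Try S = False:
  (¬B ∨ S) forces B = False.
  (B ∨ M) forces M = True.
  (S ∨ U) forces U = True.
  (¬K ∨ ¬U) forces K = False.
  clause (B ∨ K ∨ ¬U) is falsified — backtrack.
So S = True.
Set R = False.
  then (¬B ∨ R ∨ ¬S) forces B = False.
  then (B ∨ ¬Q ∨ ¬S) forces Q = False.
  then (K ∨ Q ∨ R) forces K = True.
  then (¬K ∨ ¬U) forces U = False.
  then (M ∨ Q ∨ U) forces M = True.
Set C = False.
All clauses satisfied.

S = True, R = False, B = False, Q = False, U = False, M = True, C = False, K = True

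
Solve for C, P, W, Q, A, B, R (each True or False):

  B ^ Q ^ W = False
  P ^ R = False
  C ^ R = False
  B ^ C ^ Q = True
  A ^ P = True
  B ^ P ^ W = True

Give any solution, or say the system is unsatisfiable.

C=F, P=F, W=T, Q=T, A=T, B=F, R=F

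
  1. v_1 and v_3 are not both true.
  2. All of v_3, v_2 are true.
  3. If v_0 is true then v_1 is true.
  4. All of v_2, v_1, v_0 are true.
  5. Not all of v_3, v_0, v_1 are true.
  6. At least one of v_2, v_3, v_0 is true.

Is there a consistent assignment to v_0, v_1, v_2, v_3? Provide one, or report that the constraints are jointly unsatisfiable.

Case v_1 = True:
  (1) with v_1=T forces v_3 = False.
  Constraint (2) is violated (v_3=F) — contradiction.
Case v_1 = False:
  Constraint (4) is violated (v_1=F) — contradiction.
Both cases fail — unsatisfiable.

The formula is unsatisfiable.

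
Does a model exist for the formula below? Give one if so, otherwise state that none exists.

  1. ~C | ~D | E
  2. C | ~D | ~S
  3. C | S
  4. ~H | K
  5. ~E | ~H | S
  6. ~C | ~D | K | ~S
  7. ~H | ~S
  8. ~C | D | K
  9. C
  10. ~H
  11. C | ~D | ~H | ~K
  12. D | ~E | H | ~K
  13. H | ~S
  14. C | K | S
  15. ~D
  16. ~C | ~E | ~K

Unit clause (C) forces C = True.
Unit clause (~H) forces H = False.
In (H | ~S) only ~S is left, so S = False.
Unit clause (~D) forces D = False.
In (~C | D | K) only K is left, so K = True.
In (D | ~E | H | ~K) only ~E is left, so E = False.
All clauses satisfied.

K = True; H = False; S = False; C = True; E = False; D = False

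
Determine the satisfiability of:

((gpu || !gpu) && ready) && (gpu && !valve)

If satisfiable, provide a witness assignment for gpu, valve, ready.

gpu = True, valve = False, ready = True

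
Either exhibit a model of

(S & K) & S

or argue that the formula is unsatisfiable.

K: True; S: True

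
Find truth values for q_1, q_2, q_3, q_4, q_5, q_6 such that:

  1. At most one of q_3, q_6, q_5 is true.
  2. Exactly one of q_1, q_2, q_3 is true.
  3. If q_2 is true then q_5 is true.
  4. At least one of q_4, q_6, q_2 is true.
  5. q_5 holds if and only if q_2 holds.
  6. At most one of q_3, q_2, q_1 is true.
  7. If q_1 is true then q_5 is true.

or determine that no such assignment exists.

q_1=F, q_2=T, q_3=F, q_4=F, q_5=T, q_6=F

  (1) {q_3, q_6, q_5}: 1 true — at most one ✓
  (2) {q_1, q_2, q_3}: 1 true — exactly one ✓
  (3) q_2=T ⇒ q_5: T ✓
  (4) {q_4, q_6, q_2}: 1 true — at least one ✓
  (5) q_5=T, q_2=T — same ✓
  (6) {q_3, q_2, q_1}: 1 true — at most one ✓
  (7) q_1=F ⇒ q_5: vacuous ✓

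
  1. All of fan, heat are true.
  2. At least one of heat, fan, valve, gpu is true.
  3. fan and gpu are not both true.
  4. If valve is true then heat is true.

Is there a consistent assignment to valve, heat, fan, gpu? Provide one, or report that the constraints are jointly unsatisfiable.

valve = True; heat = True; fan = True; gpu = False

  (1) {fan, heat}: all 2 true ✓
  (2) {heat, fan, valve, gpu}: 3 true — at least one ✓
  (3) fan=T, gpu=F — not both ✓
  (4) valve=T ⇒ heat: T ✓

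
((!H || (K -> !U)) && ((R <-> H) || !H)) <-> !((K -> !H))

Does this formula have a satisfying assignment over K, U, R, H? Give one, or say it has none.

K = True; U = False; R = True; H = True

  ((!H || (K -> !U)) && ((R <-> H) || !H)) <-> !((K -> !H)) = True
    (!H || (K -> !U)) && ((R <-> H) || !H) = True
      !H || (K -> !U) = True
        !H = False
        K -> !U = True
          !U = True
      (R <-> H) || !H = True
        R <-> H = True
        !H = False
    !((K -> !H)) = True
      K -> !H = False
        !H = False
The formula evaluates to True.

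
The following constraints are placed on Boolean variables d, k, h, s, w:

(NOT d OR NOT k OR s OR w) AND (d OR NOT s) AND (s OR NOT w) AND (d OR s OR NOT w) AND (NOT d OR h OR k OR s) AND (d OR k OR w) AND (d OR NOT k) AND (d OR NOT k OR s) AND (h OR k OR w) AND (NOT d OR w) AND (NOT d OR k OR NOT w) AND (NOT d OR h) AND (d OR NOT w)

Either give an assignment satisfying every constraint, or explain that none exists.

d = True, k = True, h = True, s = True, w = True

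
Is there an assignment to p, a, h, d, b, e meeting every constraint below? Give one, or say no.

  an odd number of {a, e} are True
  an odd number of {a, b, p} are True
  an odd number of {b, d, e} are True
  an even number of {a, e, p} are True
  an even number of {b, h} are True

p=T; a=T; h=T; d=F; b=T; e=F

{a, e}: 1 true → odd ✓
{a, b, p}: 3 true → odd ✓
{b, d, e}: 1 true → odd ✓
{a, e, p}: 2 true → even ✓
{b, h}: 2 true → even ✓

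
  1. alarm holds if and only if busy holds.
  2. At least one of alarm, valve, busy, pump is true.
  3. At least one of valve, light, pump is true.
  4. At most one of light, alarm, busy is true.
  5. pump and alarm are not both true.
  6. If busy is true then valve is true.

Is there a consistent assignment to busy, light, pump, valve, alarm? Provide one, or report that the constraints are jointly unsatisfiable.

busy: False, light: False, pump: True, valve: True, alarm: False

  (1) alarm=F, busy=F — same ✓
  (2) {alarm, valve, busy, pump}: 2 true — at least one ✓
  (3) {valve, light, pump}: 2 true — at least one ✓
  (4) {light, alarm, busy}: 0 true — at most one ✓
  (5) pump=T, alarm=F — not both ✓
  (6) busy=F ⇒ valve: vacuous ✓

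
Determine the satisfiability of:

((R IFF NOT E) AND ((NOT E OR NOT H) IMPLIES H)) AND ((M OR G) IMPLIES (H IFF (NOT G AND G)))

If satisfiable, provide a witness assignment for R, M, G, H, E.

R: False; M: False; G: False; H: True; E: True

  (R IFF NOT E) AND ((NOT E OR NOT H) IMPLIES H) = True
    R IFF NOT E = True
      NOT E = False
    (NOT E OR NOT H) IMPLIES H = True
      NOT E OR NOT H = False
        NOT E = False
        NOT H = False
  (M OR G) IMPLIES (H IFF (NOT G AND G)) = True
    M OR G = False
    H IFF (NOT G AND G) = False
      NOT G AND G = False
        NOT G = True
Both conjuncts True, so the formula holds.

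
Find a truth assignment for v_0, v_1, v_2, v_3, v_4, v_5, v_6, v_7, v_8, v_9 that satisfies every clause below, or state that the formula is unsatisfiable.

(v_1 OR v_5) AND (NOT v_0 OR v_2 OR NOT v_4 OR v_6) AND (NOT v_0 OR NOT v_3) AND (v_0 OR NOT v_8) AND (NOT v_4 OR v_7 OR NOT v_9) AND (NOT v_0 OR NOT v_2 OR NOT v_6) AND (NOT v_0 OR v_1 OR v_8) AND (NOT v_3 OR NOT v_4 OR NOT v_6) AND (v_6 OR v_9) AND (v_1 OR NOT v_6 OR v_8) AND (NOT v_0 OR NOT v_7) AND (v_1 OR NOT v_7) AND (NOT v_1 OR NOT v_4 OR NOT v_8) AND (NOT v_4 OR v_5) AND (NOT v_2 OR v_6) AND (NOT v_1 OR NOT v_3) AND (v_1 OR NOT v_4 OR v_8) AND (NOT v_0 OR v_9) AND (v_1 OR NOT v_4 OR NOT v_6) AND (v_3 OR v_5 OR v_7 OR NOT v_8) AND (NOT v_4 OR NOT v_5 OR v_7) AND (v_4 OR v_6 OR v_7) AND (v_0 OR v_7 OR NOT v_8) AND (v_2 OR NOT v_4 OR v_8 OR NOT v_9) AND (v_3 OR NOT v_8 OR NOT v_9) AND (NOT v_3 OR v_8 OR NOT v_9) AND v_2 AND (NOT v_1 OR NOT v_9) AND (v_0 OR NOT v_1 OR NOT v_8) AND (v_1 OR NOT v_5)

Unit clause (v_2) forces v_2 = True.
In (NOT v_2 OR v_6) only v_6 is left, so v_6 = True.
In (NOT v_0 OR NOT v_2 OR NOT v_6) only NOT v_0 is left, so v_0 = False.
In (v_0 OR NOT v_8) only NOT v_8 is left, so v_8 = False.
In (v_1 OR NOT v_6 OR v_8) only v_1 is left, so v_1 = True.
In (NOT v_1 OR NOT v_3) only NOT v_3 is left, so v_3 = False.
In (NOT v_1 OR NOT v_9) only NOT v_9 is left, so v_9 = False.
Set v_4 = False.
Set v_5 = False.
Set v_7 = False.
All clauses satisfied.

v_0 = False, v_1 = True, v_2 = True, v_3 = False, v_4 = False, v_5 = False, v_6 = True, v_7 = False, v_8 = False, v_9 = False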